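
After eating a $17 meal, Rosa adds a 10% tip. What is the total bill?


Calculate the tip:
10% of $17 = $1.70
Add tip to meal cost:
$17 + $1.70 = $18.70

$18.70


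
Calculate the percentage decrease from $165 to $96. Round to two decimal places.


Find the absolute change:
|96 - 165| = 69
Divide by original and multiply by 100:
69 / 165 x 100 = 41.8181...% ≈ 41.82%

41.82%


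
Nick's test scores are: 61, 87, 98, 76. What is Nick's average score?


Add the scores:
61 + 87 + 98 + 76 = 322
Divide by the number of tests:
322 / 4 = 80.5

80.5


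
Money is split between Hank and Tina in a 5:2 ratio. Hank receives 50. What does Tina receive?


Find the multiplier:
50 / 5 = 10
Apply to Tina's share:
2 x 10 = 20

20


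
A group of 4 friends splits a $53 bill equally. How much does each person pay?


Total bill: $53
Number of people: 4
Each pays: $53 / 4 = $13.25

$13.25


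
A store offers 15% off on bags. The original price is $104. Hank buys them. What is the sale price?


Calculate the discount amount:
15% of $104 = $15.60
Subtract from original:
$104 - $15.60 = $88.40

$88.40


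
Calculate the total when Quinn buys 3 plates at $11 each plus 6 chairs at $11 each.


Cost of plates:
3 x $11 = $33
Cost of chairs:
6 x $11 = $66
Add both:
$33 + $66 = $99

$99


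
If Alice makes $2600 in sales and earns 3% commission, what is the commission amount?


Convert rate to decimal:
3% = 0.03
Multiply by sales:
$2600 x 0.03 = $78

$78


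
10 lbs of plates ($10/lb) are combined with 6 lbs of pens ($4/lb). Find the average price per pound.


Cost of plates:
10 x $10 = $100
Cost of pens:
6 x $4 = $24
Total cost: $100 + $24 = $124
Total weight: 16 lbs
Average: $124 / 16 = $7.75/lb

$7.75/lb


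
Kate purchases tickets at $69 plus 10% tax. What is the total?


Calculate the tax:
10% of $69 = $6.90
Add tax to price:
$69 + $6.90 = $75.90

$75.90


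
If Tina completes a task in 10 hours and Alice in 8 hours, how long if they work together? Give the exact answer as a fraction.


Tina's rate: 1/10 of the job per hour
Alice's rate: 1/8 of the job per hour
Combined rate: 1/10 + 1/8 = 9/40 per hour
Time = 1 / (9/40) = 40/9 hours (≈ 4.44 hours)

40/9 hours


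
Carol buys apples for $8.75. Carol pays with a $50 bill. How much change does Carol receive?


Start with the amount paid:
$50
Subtract the price:
$50 - $8.75 = $41.25

$41.25


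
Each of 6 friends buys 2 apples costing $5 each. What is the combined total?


Cost per person:
2 x $5 = $10
Group total:
6 x $10 = $60

$60


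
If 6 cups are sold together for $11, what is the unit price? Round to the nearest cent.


Total cost: $11
Number of items: 6
Unit price: $11 / 6 = $1.8333... ≈ $1.83

$1.83


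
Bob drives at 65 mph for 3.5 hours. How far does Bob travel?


Use the formula: distance = speed x time
Speed = 65 mph, Time = 3.5 hours
65 x 3.5 = 227.5 miles

227.5 miles


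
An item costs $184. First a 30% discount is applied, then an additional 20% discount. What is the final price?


First discount:
30% of $184 = $55.20
Price after first discount:
$184 - $55.20 = $128.80
Second discount:
20% of $128.80 = $25.76
Final price:
$128.80 - $25.76 = $103.04

$103.04


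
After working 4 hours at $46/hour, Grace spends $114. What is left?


Calculate earnings:
4 x $46 = $184
Subtract spending:
$184 - $114 = $70

$70


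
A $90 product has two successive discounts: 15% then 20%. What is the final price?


First discount:
15% of $90 = $13.50
Price after first discount:
$90 - $13.50 = $76.50
Second discount:
20% of $76.50 = $15.30
Final price:
$76.50 - $15.30 = $61.20

$61.20


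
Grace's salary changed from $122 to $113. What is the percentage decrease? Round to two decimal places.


Find the absolute change:
|113 - 122| = 9
Divide by original and multiply by 100:
9 / 122 x 100 = 7.3770...% ≈ 7.38%

7.38%


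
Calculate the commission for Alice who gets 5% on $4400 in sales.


Convert rate to decimal:
5% = 0.05
Multiply by sales:
$4400 x 0.05 = $220

$220


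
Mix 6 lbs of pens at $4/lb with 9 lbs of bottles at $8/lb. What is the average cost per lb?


Cost of pens:
6 x $4 = $24
Cost of bottles:
9 x $8 = $72
Total cost: $24 + $72 = $96
Total weight: 15 lbs
Average: $96 / 15 = $6.40/lb

$6.40/lb


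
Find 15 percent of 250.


Convert percentage to decimal:
15% = 0.15
Multiply:
250 x 0.15 = 37.5

37.5


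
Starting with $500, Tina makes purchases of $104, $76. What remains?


Add up expenses:
$104 + $76 = $180
Subtract from budget:
$500 - $180 = $320

$320


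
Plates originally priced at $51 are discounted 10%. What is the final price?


Calculate the discount amount:
10% of $51 = $5.10
Subtract from original:
$51 - $5.10 = $45.90

$45.90


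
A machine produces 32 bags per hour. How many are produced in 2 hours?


Production rate: 32 bags per hour
Time: 2 hours
Total: 32 x 2 = 64 bags

64 bags


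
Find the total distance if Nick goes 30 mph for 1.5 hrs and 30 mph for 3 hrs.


Leg 1 distance:
30 x 1.5 = 45 miles
Leg 2 distance:
30 x 3 = 90 miles
Total distance:
45 + 90 = 135 miles

135 miles


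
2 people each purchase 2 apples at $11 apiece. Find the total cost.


Cost per person:
2 x $11 = $22
Group total:
2 x $22 = $44

$44


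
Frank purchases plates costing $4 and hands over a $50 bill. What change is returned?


Start with the amount paid:
$50
Subtract the price:
$50 - $4 = $46

$46


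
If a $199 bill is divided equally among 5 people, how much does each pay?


Total bill: $199
Number of people: 5
Each pays: $199 / 5 = $39.80

$39.80


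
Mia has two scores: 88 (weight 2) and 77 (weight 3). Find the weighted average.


Weighted sum:
2 x 88 + 3 x 77 = 407
Total weight:
2 + 3 = 5
Weighted average:
407 / 5 = 81.4

81.4


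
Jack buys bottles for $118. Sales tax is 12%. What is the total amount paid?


Calculate the tax:
12% of $118 = $14.16
Add tax to price:
$118 + $14.16 = $132.16

$132.16


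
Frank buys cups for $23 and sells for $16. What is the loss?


Selling price = $16
Cost price = $23
Loss = cost price - selling price:
Loss = $23 - $16 = $7

$7


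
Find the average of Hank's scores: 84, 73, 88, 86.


Add the scores:
84 + 73 + 88 + 86 = 331
Divide by the number of tests:
331 / 4 = 82.75

82.75


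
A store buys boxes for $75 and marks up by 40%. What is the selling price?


Calculate the markup amount:
40% of $75 = $30
Add to cost:
$75 + $30 = $105

$105


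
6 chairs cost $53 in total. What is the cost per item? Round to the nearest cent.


Total cost: $53
Number of items: 6
Unit price: $53 / 6 = $8.8333... ≈ $8.83

$8.83


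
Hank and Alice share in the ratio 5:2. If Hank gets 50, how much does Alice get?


Find the multiplier:
50 / 5 = 10
Apply to Alice's share:
2 x 10 = 20

20


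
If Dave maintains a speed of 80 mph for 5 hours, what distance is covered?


Use the formula: distance = speed x time
Speed = 80 mph, Time = 5 hours
80 x 5 = 400 miles

400 miles


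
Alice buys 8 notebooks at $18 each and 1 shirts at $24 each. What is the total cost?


Cost of notebooks:
8 x $18 = $144
Cost of shirts:
1 x $24 = $24
Add both:
$144 + $24 = $168

$168


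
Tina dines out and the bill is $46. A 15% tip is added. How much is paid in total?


Calculate the tip:
15% of $46 = $6.90
Add tip to meal cost:
$46 + $6.90 = $52.90

$52.90


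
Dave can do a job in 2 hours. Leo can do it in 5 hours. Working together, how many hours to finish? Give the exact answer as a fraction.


Dave's rate: 1/2 of the job per hour
Leo's rate: 1/5 of the job per hour
Combined rate: 1/2 + 1/5 = 7/10 per hour
Time = 1 / (7/10) = 10/7 hours (≈ 1.43 hours)

10/7 hours


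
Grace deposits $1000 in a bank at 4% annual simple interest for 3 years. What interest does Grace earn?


Use the formula I = P x R x T / 100
P x R x T = 1000 x 4 x 3 = 12000
I = 12000 / 100 = $120

$120


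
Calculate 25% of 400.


Convert percentage to decimal:
25% = 0.25
Multiply:
400 x 0.25 = 100

100


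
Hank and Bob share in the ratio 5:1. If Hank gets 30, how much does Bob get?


Find the multiplier:
30 / 5 = 6
Apply to Bob's share:
1 x 6 = 6

6


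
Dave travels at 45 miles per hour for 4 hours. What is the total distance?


Use the formula: distance = speed x time
Speed = 45 mph, Time = 4 hours
45 x 4 = 180 miles

180 miles


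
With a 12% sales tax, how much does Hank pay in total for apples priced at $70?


Calculate the tax:
12% of $70 = $8.40
Add tax to price:
$70 + $8.40 = $78.40

$78.40


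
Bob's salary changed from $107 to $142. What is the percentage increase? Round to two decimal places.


Find the absolute change:
|142 - 107| = 35
Divide by original and multiply by 100:
35 / 107 x 100 = 32.7102...% ≈ 32.71%

32.71%


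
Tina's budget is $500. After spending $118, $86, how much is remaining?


Add up expenses:
$118 + $86 = $204
Subtract from budget:
$500 - $204 = $296

$296


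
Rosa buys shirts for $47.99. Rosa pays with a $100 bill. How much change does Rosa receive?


Start with the amount paid:
$100
Subtract the price:
$100 - $47.99 = $52.01

$52.01


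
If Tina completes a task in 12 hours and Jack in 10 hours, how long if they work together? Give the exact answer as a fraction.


Tina's rate: 1/12 of the job per hour
Jack's rate: 1/10 of the job per hour
Combined rate: 1/12 + 1/10 = 11/60 per hour
Time = 1 / (11/60) = 60/11 hours (≈ 5.45 hours)

60/11 hours


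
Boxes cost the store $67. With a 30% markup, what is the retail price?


Calculate the markup amount:
30% of $67 = $20.10
Add to cost:
$67 + $20.10 = $87.10

$87.10


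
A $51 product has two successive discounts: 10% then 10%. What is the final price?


First discount:
10% of $51 = $5.10
Price after first discount:
$51 - $5.10 = $45.90
Second discount:
10% of $45.90 = $4.59
Final price:
$45.90 - $4.59 = $41.31

$41.31


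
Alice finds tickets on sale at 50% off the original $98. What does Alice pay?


Calculate the discount amount:
50% of $98 = $49
Subtract from original:
$98 - $49 = $49

$49


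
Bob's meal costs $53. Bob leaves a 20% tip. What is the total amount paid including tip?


Calculate the tip:
20% of $53 = $10.60
Add tip to meal cost:
$53 + $10.60 = $63.60

$63.60


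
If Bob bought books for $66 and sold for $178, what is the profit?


Selling price = $178
Cost price = $66
Profit = selling price - cost price:
Profit = $178 - $66 = $112

$112


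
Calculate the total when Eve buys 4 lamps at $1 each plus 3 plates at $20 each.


Cost of lamps:
4 x $1 = $4
Cost of plates:
3 x $20 = $60
Add both:
$4 + $60 = $64

$64


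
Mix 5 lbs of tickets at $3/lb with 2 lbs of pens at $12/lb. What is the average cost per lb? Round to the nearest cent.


Cost of tickets:
5 x $3 = $15
Cost of pens:
2 x $12 = $24
Total cost: $15 + $24 = $39
Total weight: 7 lbs
Average: $39 / 7 = $5.5714... ≈ $5.57/lb

$5.57/lb


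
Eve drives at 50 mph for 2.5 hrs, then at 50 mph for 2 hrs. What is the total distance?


Leg 1 distance:
50 x 2.5 = 125 miles
Leg 2 distance:
50 x 2 = 100 miles
Total distance:
125 + 100 = 225 miles

225 miles


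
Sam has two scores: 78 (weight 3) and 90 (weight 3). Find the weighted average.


Weighted sum:
3 x 78 + 3 x 90 = 504
Total weight:
3 + 3 = 6
Weighted average:
504 / 6 = 84

84


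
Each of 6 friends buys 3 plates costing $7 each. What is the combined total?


Cost per person:
3 x $7 = $21
Group total:
6 x $21 = $126

$126


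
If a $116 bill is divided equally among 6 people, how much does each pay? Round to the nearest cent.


Total bill: $116
Number of people: 6
Each pays: $116 / 6 = $19.3333... ≈ $19.33

$19.33


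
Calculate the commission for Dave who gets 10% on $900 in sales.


Convert rate to decimal:
10% = 0.1
Multiply by sales:
$900 x 0.1 = $90

$90


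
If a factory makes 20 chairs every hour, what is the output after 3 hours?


Production rate: 20 chairs per hour
Time: 3 hours
Total: 20 x 3 = 60 chairs

60 chairs


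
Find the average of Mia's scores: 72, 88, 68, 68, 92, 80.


Add the scores:
72 + 88 + 68 + 68 + 92 + 80 = 468
Divide by the number of tests:
468 / 6 = 78

78


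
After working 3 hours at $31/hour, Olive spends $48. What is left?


Calculate earnings:
3 x $31 = $93
Subtract spending:
$93 - $48 = $45

$45


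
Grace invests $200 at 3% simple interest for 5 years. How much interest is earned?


Use the formula I = P x R x T / 100
P x R x T = 200 x 3 x 5 = 3000
I = 3000 / 100 = $30

$30


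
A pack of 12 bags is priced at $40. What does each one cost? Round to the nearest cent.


Total cost: $40
Number of items: 12
Unit price: $40 / 12 = $3.3333... ≈ $3.33

$3.33


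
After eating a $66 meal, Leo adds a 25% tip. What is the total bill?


Calculate the tip:
25% of $66 = $16.50
Add tip to meal cost:
$66 + $16.50 = $82.50

$82.50


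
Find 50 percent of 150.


Convert percentage to decimal:
50% = 0.5
Multiply:
150 x 0.5 = 75

75


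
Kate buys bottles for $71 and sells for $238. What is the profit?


Selling price = $238
Cost price = $71
Profit = selling price - cost price:
Profit = $238 - $71 = $167

$167


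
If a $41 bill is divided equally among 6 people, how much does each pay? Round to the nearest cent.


Total bill: $41
Number of people: 6
Each pays: $41 / 6 = $6.8333... ≈ $6.83

$6.83


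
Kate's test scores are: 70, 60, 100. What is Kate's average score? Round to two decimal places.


Add the scores:
70 + 60 + 100 = 230
Divide by the number of tests:
230 / 3 = 76.6666... ≈ 76.67

76.67


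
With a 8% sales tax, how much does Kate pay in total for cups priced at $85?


Calculate the tax:
8% of $85 = $6.80
Add tax to price:
$85 + $6.80 = $91.80

$91.80


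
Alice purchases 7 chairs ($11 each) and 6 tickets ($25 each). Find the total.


Cost of chairs:
7 x $11 = $77
Cost of tickets:
6 x $25 = $150
Add both:
$77 + $150 = $227

$227


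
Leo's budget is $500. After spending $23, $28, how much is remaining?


Add up expenses:
$23 + $28 = $51
Subtract from budget:
$500 - $51 = $449

$449


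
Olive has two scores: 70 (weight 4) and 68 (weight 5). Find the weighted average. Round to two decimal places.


Weighted sum:
4 x 70 + 5 x 68 = 620
Total weight:
4 + 5 = 9
Weighted average:
620 / 9 = 68.8888... ≈ 68.89

68.89


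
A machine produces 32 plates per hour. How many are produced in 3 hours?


Production rate: 32 plates per hour
Time: 3 hours
Total: 32 x 3 = 96 plates

96 plates


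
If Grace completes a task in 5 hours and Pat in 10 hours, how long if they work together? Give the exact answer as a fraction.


Grace's rate: 1/5 of the job per hour
Pat's rate: 1/10 of the job per hour
Combined rate: 1/5 + 1/10 = 3/10 per hour
Time = 1 / (3/10) = 10/3 hours (≈ 3.33 hours)

10/3 hours


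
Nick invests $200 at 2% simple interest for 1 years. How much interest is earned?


Use the formula I = P x R x T / 100
P x R x T = 200 x 2 x 1 = 400
I = 400 / 100 = $4

$4


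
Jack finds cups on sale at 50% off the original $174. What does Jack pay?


Calculate the discount amount:
50% of $174 = $87
Subtract from original:
$174 - $87 = $87

$87


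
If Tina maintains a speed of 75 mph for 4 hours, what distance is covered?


Use the formula: distance = speed x time
Speed = 75 mph, Time = 4 hours
75 x 4 = 300 miles

300 miles


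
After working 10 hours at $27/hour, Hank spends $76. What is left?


Calculate earnings:
10 x $27 = $270
Subtract spending:
$270 - $76 = $194

$194


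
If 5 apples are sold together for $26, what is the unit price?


Total cost: $26
Number of items: 5
Unit price: $26 / 5 = $5.20

$5.20


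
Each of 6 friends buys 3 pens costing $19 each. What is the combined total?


Cost per person:
3 x $19 = $57
Group total:
6 x $57 = $342

$342


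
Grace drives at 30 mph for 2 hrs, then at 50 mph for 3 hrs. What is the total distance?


Leg 1 distance:
30 x 2 = 60 miles
Leg 2 distance:
50 x 3 = 150 miles
Total distance:
60 + 150 = 210 miles

210 miles


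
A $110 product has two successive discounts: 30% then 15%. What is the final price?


First discount:
30% of $110 = $33
Price after first discount:
$110 - $33 = $77
Second discount:
15% of $77 = $11.55
Final price:
$77 - $11.55 = $65.45

$65.45


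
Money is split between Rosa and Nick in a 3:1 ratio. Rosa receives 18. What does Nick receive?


Find the multiplier:
18 / 3 = 6
Apply to Nick's share:
1 x 6 = 6

6


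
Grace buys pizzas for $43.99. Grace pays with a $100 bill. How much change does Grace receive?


Start with the amount paid:
$100
Subtract the price:
$100 - $43.99 = $56.01

$56.01


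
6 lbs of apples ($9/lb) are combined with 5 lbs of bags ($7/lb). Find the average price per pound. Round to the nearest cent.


Cost of apples:
6 x $9 = $54
Cost of bags:
5 x $7 = $35
Total cost: $54 + $35 = $89
Total weight: 11 lbs
Average: $89 / 11 = $8.0909... ≈ $8.09/lb

$8.09/lb


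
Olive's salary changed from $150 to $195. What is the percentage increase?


Find the absolute change:
|195 - 150| = 45
Divide by original and multiply by 100:
45 / 150 x 100 = 30%

30%


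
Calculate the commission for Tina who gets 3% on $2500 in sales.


Convert rate to decimal:
3% = 0.03
Multiply by sales:
$2500 x 0.03 = $75

$75


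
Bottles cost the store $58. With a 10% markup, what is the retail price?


Calculate the markup amount:
10% of $58 = $5.80
Add to cost:
$58 + $5.80 = $63.80

$63.80


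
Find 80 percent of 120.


Convert percentage to decimal:
80% = 0.8
Multiply:
120 x 0.8 = 96

96


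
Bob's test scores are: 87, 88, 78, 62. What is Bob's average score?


Add the scores:
87 + 88 + 78 + 62 = 315
Divide by the number of tests:
315 / 4 = 78.75

78.75


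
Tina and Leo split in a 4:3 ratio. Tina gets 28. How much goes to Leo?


Find the multiplier:
28 / 4 = 7
Apply to Leo's share:
3 x 7 = 21

21


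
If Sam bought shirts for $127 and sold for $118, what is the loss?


Selling price = $118
Cost price = $127
Loss = cost price - selling price:
Loss = $127 - $118 = $9

$9


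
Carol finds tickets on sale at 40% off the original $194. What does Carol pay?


Calculate the discount amount:
40% of $194 = $77.60
Subtract from original:
$194 - $77.60 = $116.40

$116.40


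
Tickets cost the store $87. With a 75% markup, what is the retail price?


Calculate the markup amount:
75% of $87 = $65.25
Add to cost:
$87 + $65.25 = $152.25

$152.25


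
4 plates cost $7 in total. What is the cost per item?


Total cost: $7
Number of items: 4
Unit price: $7 / 4 = $1.75

$1.75


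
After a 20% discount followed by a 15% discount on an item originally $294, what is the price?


First discount:
20% of $294 = $58.80
Price after first discount:
$294 - $58.80 = $235.20
Second discount:
15% of $235.20 = $35.28
Final price:
$235.20 - $35.28 = $199.92

$199.92


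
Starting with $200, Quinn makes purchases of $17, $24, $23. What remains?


Add up expenses:
$17 + $24 + $23 = $64
Subtract from budget:
$200 - $64 = $136

$136


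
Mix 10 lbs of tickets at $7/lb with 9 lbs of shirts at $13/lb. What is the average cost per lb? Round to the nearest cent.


Cost of tickets:
10 x $7 = $70
Cost of shirts:
9 x $13 = $117
Total cost: $70 + $117 = $187
Total weight: 19 lbs
Average: $187 / 19 = $9.8421... ≈ $9.84/lb

$9.84/lb


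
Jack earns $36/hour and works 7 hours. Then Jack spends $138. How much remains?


Calculate earnings:
7 x $36 = $252
Subtract spending:
$252 - $138 = $114

$114


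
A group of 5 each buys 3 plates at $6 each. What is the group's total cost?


Cost per person:
3 x $6 = $18
Group total:
5 x $18 = $90

$90


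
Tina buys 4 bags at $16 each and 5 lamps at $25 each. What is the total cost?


Cost of bags:
4 x $16 = $64
Cost of lamps:
5 x $25 = $125
Add both:
$64 + $125 = $189

$189


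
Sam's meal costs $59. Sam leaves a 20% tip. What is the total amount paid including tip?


Calculate the tip:
20% of $59 = $11.80
Add tip to meal cost:
$59 + $11.80 = $70.80

$70.80


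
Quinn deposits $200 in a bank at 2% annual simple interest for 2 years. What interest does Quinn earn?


Use the formula I = P x R x T / 100
P x R x T = 200 x 2 x 2 = 800
I = 800 / 100 = $8

$8


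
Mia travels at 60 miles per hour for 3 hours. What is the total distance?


Use the formula: distance = speed x time
Speed = 60 mph, Time = 3 hours
60 x 3 = 180 miles

180 miles


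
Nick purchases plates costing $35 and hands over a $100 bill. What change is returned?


Start with the amount paid:
$100
Subtract the price:
$100 - $35 = $65

$65


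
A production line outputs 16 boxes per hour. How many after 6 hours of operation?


Production rate: 16 boxes per hour
Time: 6 hours
Total: 16 x 6 = 96 boxes

96 boxes


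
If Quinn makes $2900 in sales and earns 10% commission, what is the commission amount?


Convert rate to decimal:
10% = 0.1
Multiply by sales:
$2900 x 0.1 = $290

$290


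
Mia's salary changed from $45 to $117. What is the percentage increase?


Find the absolute change:
|117 - 45| = 72
Divide by original and multiply by 100:
72 / 45 x 100 = 160%

160%


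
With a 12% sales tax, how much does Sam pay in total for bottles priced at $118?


Calculate the tax:
12% of $118 = $14.16
Add tax to price:
$118 + $14.16 = $132.16

$132.16


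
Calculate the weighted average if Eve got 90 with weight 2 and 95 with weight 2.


Weighted sum:
2 x 90 + 2 x 95 = 370
Total weight:
2 + 2 = 4
Weighted average:
370 / 4 = 92.5

92.5


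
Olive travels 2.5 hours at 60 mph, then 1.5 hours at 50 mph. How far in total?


Leg 1 distance:
60 x 2.5 = 150 miles
Leg 2 distance:
50 x 1.5 = 75 miles
Total distance:
150 + 75 = 225 miles

225 miles


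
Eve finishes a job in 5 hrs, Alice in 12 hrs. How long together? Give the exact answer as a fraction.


Eve's rate: 1/5 of the job per hour
Alice's rate: 1/12 of the job per hour
Combined rate: 1/5 + 1/12 = 17/60 per hour
Time = 1 / (17/60) = 60/17 hours (≈ 3.53 hours)

60/17 hours


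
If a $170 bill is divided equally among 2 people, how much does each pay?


Total bill: $170
Number of people: 2
Each pays: $170 / 2 = $85

$85


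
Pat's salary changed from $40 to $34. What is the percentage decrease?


Find the absolute change:
|34 - 40| = 6
Divide by original and multiply by 100:
6 / 40 x 100 = 15%

15%


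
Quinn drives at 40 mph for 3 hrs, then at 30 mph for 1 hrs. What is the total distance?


Leg 1 distance:
40 x 3 = 120 miles
Leg 2 distance:
30 x 1 = 30 miles
Total distance:
120 + 30 = 150 miles

150 miles


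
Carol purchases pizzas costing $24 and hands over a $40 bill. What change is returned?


Start with the amount paid:
$40
Subtract the price:
$40 - $24 = $16

$16


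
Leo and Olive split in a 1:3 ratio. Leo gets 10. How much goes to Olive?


Find the multiplier:
10 / 1 = 10
Apply to Olive's share:
3 x 10 = 30

30


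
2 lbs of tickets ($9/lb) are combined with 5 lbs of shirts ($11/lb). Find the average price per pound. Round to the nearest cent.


Cost of tickets:
2 x $9 = $18
Cost of shirts:
5 x $11 = $55
Total cost: $18 + $55 = $73
Total weight: 7 lbs
Average: $73 / 7 = $10.4285... ≈ $10.43/lb

$10.43/lb


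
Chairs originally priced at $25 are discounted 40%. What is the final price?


Calculate the discount amount:
40% of $25 = $10
Subtract from original:
$25 - $10 = $15

$15


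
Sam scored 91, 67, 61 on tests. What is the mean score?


Add the scores:
91 + 67 + 61 = 219
Divide by the number of tests:
219 / 3 = 73

73


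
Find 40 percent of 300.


Convert percentage to decimal:
40% = 0.4
Multiply:
300 x 0.4 = 120

120


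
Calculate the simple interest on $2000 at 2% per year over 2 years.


Use the formula I = P x R x T / 100
P x R x T = 2000 x 2 x 2 = 8000
I = 8000 / 100 = $80

$80


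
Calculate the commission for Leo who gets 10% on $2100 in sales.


Convert rate to decimal:
10% = 0.1
Multiply by sales:
$2100 x 0.1 = $210

$210


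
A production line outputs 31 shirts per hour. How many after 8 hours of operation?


Production rate: 31 shirts per hour
Time: 8 hours
Total: 31 x 8 = 248 shirts

248 shirts


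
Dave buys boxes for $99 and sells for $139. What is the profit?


Selling price = $139
Cost price = $99
Profit = selling price - cost price:
Profit = $139 - $99 = $40

$40


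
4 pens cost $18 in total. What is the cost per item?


Total cost: $18
Number of items: 4
Unit price: $18 / 4 = $4.50

$4.50


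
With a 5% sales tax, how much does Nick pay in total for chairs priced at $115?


Calculate the tax:
5% of $115 = $5.75
Add tax to price:
$115 + $5.75 = $120.75

$120.75


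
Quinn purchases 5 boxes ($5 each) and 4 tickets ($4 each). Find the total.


Cost of boxes:
5 x $5 = $25
Cost of tickets:
4 x $4 = $16
Add both:
$25 + $16 = $41

$41


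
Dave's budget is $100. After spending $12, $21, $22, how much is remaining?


Add up expenses:
$12 + $21 + $22 = $55
Subtract from budget:
$100 - $55 = $45

$45


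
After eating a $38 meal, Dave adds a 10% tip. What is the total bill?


Calculate the tip:
10% of $38 = $3.80
Add tip to meal cost:
$38 + $3.80 = $41.80

$41.80


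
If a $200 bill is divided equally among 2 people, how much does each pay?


Total bill: $200
Number of people: 2
Each pays: $200 / 2 = $100

$100


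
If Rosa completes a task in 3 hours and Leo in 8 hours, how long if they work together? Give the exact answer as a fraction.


Rosa's rate: 1/3 of the job per hour
Leo's rate: 1/8 of the job per hour
Combined rate: 1/3 + 1/8 = 11/24 per hour
Time = 1 / (11/24) = 24/11 hours (≈ 2.18 hours)

24/11 hours


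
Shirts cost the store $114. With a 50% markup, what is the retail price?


Calculate the markup amount:
50% of $114 = $57
Add to cost:
$114 + $57 = $171

$171


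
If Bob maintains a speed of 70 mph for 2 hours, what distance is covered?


Use the formula: distance = speed x time
Speed = 70 mph, Time = 2 hours
70 x 2 = 140 miles

140 miles


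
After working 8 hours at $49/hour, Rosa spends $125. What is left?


Calculate earnings:
8 x $49 = $392
Subtract spending:
$392 - $125 = $267

$267


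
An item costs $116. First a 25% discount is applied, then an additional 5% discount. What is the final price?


First discount:
25% of $116 = $29
Price after first discount:
$116 - $29 = $87
Second discount:
5% of $87 = $4.35
Final price:
$87 - $4.35 = $82.65

$82.65


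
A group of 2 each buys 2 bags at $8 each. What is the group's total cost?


Cost per person:
2 x $8 = $16
Group total:
2 x $16 = $32

$32


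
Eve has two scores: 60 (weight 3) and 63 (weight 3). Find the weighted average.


Weighted sum:
3 x 60 + 3 x 63 = 369
Total weight:
3 + 3 = 6
Weighted average:
369 / 6 = 61.5

61.5


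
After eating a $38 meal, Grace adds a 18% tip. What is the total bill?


Calculate the tip:
18% of $38 = $6.84
Add tip to meal cost:
$38 + $6.84 = $44.84

$44.84


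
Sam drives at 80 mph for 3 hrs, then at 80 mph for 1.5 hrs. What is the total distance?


Leg 1 distance:
80 x 3 = 240 miles
Leg 2 distance:
80 x 1.5 = 120 miles
Total distance:
240 + 120 = 360 miles

360 miles


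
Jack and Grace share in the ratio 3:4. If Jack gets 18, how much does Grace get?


Find the multiplier:
18 / 3 = 6
Apply to Grace's share:
4 x 6 = 24

24


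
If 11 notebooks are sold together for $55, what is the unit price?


Total cost: $55
Number of items: 11
Unit price: $55 / 11 = $5

$5


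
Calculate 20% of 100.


Convert percentage to decimal:
20% = 0.2
Multiply:
100 x 0.2 = 20

20


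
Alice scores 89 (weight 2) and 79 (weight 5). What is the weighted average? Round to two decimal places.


Weighted sum:
2 x 89 + 5 x 79 = 573
Total weight:
2 + 5 = 7
Weighted average:
573 / 7 = 81.8571... ≈ 81.86

81.86


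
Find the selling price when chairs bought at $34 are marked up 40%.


Calculate the markup amount:
40% of $34 = $13.60
Add to cost:
$34 + $13.60 = $47.60

$47.60


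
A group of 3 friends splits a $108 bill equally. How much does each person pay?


Total bill: $108
Number of people: 3
Each pays: $108 / 3 = $36

$36


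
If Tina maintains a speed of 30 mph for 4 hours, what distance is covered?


Use the formula: distance = speed x time
Speed = 30 mph, Time = 4 hours
30 x 4 = 120 miles

120 miles


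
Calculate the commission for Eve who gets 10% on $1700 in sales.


Convert rate to decimal:
10% = 0.1
Multiply by sales:
$1700 x 0.1 = $170

$170


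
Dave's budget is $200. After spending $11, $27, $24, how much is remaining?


Add up expenses:
$11 + $27 + $24 = $62
Subtract from budget:
$200 - $62 = $138

$138


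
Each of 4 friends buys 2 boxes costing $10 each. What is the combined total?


Cost per person:
2 x $10 = $20
Group total:
4 x $20 = $80

$80


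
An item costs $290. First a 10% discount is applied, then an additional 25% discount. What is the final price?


First discount:
10% of $290 = $29
Price after first discount:
$290 - $29 = $261
Second discount:
25% of $261 = $65.25
Final price:
$261 - $65.25 = $195.75

$195.75


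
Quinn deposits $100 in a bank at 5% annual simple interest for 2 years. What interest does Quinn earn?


Use the formula I = P x R x T / 100
P x R x T = 100 x 5 x 2 = 1000
I = 1000 / 100 = $10

$10


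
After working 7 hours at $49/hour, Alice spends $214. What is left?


Calculate earnings:
7 x $49 = $343
Subtract spending:
$343 - $214 = $129

$129


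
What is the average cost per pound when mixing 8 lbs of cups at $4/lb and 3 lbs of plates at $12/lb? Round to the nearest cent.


Cost of cups:
8 x $4 = $32
Cost of plates:
3 x $12 = $36
Total cost: $32 + $36 = $68
Total weight: 11 lbs
Average: $68 / 11 = $6.1818... ≈ $6.18/lb

$6.18/lb


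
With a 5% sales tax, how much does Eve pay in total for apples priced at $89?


Calculate the tax:
5% of $89 = $4.45
Add tax to price:
$89 + $4.45 = $93.45

$93.45


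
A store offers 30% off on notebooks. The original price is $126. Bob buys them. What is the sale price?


Calculate the discount amount:
30% of $126 = $37.80
Subtract from original:
$126 - $37.80 = $88.20

$88.20


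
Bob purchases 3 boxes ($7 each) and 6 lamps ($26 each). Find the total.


Cost of boxes:
3 x $7 = $21
Cost of lamps:
6 x $26 = $156
Add both:
$21 + $156 = $177

$177


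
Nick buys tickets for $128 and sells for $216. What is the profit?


Selling price = $216
Cost price = $128
Profit = selling price - cost price:
Profit = $216 - $128 = $88

$88


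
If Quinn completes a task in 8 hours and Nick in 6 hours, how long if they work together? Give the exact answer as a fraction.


Quinn's rate: 1/8 of the job per hour
Nick's rate: 1/6 of the job per hour
Combined rate: 1/8 + 1/6 = 7/24 per hour
Time = 1 / (7/24) = 24/7 hours (≈ 3.43 hours)

24/7 hours


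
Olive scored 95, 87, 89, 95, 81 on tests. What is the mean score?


Add the scores:
95 + 87 + 89 + 95 + 81 = 447
Divide by the number of tests:
447 / 5 = 89.4

89.4


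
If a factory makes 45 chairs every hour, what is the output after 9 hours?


Production rate: 45 chairs per hour
Time: 9 hours
Total: 45 x 9 = 405 chairs

405 chairs


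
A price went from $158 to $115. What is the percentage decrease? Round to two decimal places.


Find the absolute change:
|115 - 158| = 43
Divide by original and multiply by 100:
43 / 158 x 100 = 27.2151...% ≈ 27.22%

27.22%


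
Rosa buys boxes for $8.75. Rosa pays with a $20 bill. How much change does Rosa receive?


Start with the amount paid:
$20
Subtract the price:
$20 - $8.75 = $11.25

$11.25


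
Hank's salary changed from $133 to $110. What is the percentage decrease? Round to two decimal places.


Find the absolute change:
|110 - 133| = 23
Divide by original and multiply by 100:
23 / 133 x 100 = 17.2932...% ≈ 17.29%

17.29%


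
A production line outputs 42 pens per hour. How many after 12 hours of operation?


Production rate: 42 pens per hour
Time: 12 hours
Total: 42 x 12 = 504 pens

504 pens


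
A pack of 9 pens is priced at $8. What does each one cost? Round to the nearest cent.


Total cost: $8
Number of items: 9
Unit price: $8 / 9 = $0.8888... ≈ $0.89

$0.89


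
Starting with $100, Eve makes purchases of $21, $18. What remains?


Add up expenses:
$21 + $18 = $39
Subtract from budget:
$100 - $39 = $61

$61


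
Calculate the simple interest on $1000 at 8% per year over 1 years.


Use the formula I = P x R x T / 100
P x R x T = 1000 x 8 x 1 = 8000
I = 8000 / 100 = $80

$80


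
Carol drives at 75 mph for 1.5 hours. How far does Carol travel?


Use the formula: distance = speed x time
Speed = 75 mph, Time = 1.5 hours
75 x 1.5 = 112.5 miles

112.5 miles


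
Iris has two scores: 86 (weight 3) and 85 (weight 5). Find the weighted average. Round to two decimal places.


Weighted sum:
3 x 86 + 5 x 85 = 683
Total weight:
3 + 5 = 8
Weighted average:
683 / 8 = 85.375 ≈ 85.38

85.38


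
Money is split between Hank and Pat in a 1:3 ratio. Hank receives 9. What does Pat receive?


Find the multiplier:
9 / 1 = 9
Apply to Pat's share:
3 x 9 = 27

27


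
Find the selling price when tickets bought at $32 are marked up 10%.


Calculate the markup amount:
10% of $32 = $3.20
Add to cost:
$32 + $3.20 = $35.20

$35.20


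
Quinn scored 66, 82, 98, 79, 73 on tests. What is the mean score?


Add the scores:
66 + 82 + 98 + 79 + 73 = 398
Divide by the number of tests:
398 / 5 = 79.6

79.6


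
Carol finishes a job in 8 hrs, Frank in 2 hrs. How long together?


Carol's rate: 1/8 of the job per hour
Frank's rate: 1/2 of the job per hour
Combined rate: 1/8 + 1/2 = 5/8 per hour
Time = 1 / (5/8) = 8/5 = 1.6 hours

1.6 hours


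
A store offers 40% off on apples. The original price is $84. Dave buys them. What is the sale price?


Calculate the discount amount:
40% of $84 = $33.60
Subtract from original:
$84 - $33.60 = $50.40

$50.40


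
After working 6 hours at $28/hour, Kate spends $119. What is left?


Calculate earnings:
6 x $28 = $168
Subtract spending:
$168 - $119 = $49

$49


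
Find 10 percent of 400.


Convert percentage to decimal:
10% = 0.1
Multiply:
400 x 0.1 = 40

40


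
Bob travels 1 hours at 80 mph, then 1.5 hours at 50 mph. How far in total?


Leg 1 distance:
80 x 1 = 80 miles
Leg 2 distance:
50 x 1.5 = 75 miles
Total distance:
80 + 75 = 155 miles

155 miles


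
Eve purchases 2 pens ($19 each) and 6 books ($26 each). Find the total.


Cost of pens:
2 x $19 = $38
Cost of books:
6 x $26 = $156
Add both:
$38 + $156 = $194

$194


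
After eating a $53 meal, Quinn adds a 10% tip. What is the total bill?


Calculate the tip:
10% of $53 = $5.30
Add tip to meal cost:
$53 + $5.30 = $58.30

$58.30


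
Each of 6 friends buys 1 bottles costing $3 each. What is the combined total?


Cost per person:
1 x $3 = $3
Group total:
6 x $3 = $18

$18


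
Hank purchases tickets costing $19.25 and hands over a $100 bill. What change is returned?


Start with the amount paid:
$100
Subtract the price:
$100 - $19.25 = $80.75

$80.75


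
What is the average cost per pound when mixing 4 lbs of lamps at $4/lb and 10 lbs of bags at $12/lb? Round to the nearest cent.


Cost of lamps:
4 x $4 = $16
Cost of bags:
10 x $12 = $120
Total cost: $16 + $120 = $136
Total weight: 14 lbs
Average: $136 / 14 = $9.7142... ≈ $9.71/lb

$9.71/lb


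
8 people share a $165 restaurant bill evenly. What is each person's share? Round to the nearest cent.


Total bill: $165
Number of people: 8
Each pays: $165 / 8 = $20.625 ≈ $20.63

$20.63


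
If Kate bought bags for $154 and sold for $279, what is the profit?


Selling price = $279
Cost price = $154
Profit = selling price - cost price:
Profit = $279 - $154 = $125

$125


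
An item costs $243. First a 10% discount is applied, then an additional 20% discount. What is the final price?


First discount:
10% of $243 = $24.30
Price after first discount:
$243 - $24.30 = $218.70
Second discount:
20% of $218.70 = $43.74
Final price:
$218.70 - $43.74 = $174.96

$174.96


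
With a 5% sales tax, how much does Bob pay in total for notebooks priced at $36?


Calculate the tax:
5% of $36 = $1.80
Add tax to price:
$36 + $1.80 = $37.80

$37.80


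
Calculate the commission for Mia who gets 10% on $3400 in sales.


Convert rate to decimal:
10% = 0.1
Multiply by sales:
$3400 x 0.1 = $340

$340


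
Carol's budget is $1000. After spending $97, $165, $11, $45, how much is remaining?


Add up expenses:
$97 + $165 + $11 + $45 = $318
Subtract from budget:
$1000 - $318 = $682

$682


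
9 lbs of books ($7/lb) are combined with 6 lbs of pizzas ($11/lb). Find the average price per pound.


Cost of books:
9 x $7 = $63
Cost of pizzas:
6 x $11 = $66
Total cost: $63 + $66 = $129
Total weight: 15 lbs
Average: $129 / 15 = $8.60/lb

$8.60/lb


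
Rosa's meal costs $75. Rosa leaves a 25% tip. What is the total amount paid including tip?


Calculate the tip:
25% of $75 = $18.75
Add tip to meal cost:
$75 + $18.75 = $93.75

$93.75


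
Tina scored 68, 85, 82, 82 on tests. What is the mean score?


Add the scores:
68 + 85 + 82 + 82 = 317
Divide by the number of tests:
317 / 4 = 79.25

79.25


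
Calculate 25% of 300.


Convert percentage to decimal:
25% = 0.25
Multiply:
300 x 0.25 = 75

75


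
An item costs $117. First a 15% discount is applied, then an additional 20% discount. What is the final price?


First discount:
15% of $117 = $17.55
Price after first discount:
$117 - $17.55 = $99.45
Second discount:
20% of $99.45 = $19.89
Final price:
$99.45 - $19.89 = $79.56

$79.56


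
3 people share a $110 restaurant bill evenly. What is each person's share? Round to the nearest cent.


Total bill: $110
Number of people: 3
Each pays: $110 / 3 = $36.6666... ≈ $36.67

$36.67


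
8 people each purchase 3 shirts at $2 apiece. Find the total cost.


Cost per person:
3 x $2 = $6
Group total:
8 x $6 = $48

$48


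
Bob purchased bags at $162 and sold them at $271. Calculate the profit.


Selling price = $271
Cost price = $162
Profit = selling price - cost price:
Profit = $271 - $162 = $109

$109


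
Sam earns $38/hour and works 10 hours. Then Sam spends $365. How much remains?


Calculate earnings:
10 x $38 = $380
Subtract spending:
$380 - $365 = $15

$15


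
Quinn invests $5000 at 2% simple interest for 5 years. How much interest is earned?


Use the formula I = P x R x T / 100
P x R x T = 5000 x 2 x 5 = 50000
I = 50000 / 100 = $500

$500


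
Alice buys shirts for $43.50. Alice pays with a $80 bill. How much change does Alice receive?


Start with the amount paid:
$80
Subtract the price:
$80 - $43.50 = $36.50

$36.50


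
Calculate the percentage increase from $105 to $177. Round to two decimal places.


Find the absolute change:
|177 - 105| = 72
Divide by original and multiply by 100:
72 / 105 x 100 = 68.5714...% ≈ 68.57%

68.57%


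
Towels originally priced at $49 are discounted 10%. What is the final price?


Calculate the discount amount:
10% of $49 = $4.90
Subtract from original:
$49 - $4.90 = $44.10

$44.10


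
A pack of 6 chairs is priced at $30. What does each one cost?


Total cost: $30
Number of items: 6
Unit price: $30 / 6 = $5

$5
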